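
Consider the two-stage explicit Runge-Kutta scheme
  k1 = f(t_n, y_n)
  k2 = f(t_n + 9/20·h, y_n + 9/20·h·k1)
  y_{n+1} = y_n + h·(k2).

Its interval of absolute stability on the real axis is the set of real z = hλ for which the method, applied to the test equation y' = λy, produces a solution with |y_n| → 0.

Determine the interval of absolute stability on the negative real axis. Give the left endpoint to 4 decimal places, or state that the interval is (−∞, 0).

Test eqn y'=λy, z=hλ:
  k1=λy_n ⇒ h·k1=z·y_n;  k2=λ(1+9/20z)y_n ⇒ h·k2=z(1+9/20z)y_n
  y_{n+1}/y_n = 1 + z(1+9/20z) = 1 + z + 9/20z²
  so R(z) = 1 + z + 9/20z².

Boundary: |R(x)|=1, x<0.
x=-1.07: |R|=0.4452
R=1: x+9/20x²=0 ⇒ x=−20/9=-2.2222; min R=1−1/(4·9/20)=0.4444>−1
Confirm numerically:
  x=-2.047: |R|=0.83859 <1
  x=-1.587: |R|=0.54636 <1
  x=-1.513: |R|=0.51713 <1
  x=-2.714: |R|=1.60061 >1
  x=-2.464: |R|=1.26808 >1
Interval (-2.2222, 0).

z∈(-2.2222,0).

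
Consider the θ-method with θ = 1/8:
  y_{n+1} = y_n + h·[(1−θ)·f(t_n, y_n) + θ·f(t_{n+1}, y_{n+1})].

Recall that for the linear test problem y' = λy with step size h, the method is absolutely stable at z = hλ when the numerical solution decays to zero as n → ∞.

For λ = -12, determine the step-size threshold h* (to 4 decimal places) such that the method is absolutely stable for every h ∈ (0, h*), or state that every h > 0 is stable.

Test eqn y'=λy, z=hλ:
  y_{n+1} = y_n + z·[7/8·y_n + 1/8·y_{n+1}] ⇒ (1 − 1/8z)y_{n+1} = (1 + 7/8z)y_n
  so R(z) = (1 + 7/8z)/(1 − 1/8z).

Boundary: |R(x)|=1, x<0.
x=-1.29: |R|=0.1109
R=−1: 1+7/8x = −1+1/8x ⇒ -3/4x=2 ⇒ x=2/(-3/4)=-2.6667
Confirm numerically:
  x=-2.309: |R|=0.79183 <1
  x=-2.238: |R|=0.74878 <1
  x=-1.764: |R|=0.44531 <1
  x=-3.002: |R|=1.18288 >1
  x=-2.982: |R|=1.17228 >1
  x=-2.959: |R|=1.16005 >1
Stable set (-2.6667, 0).

(-2.6667,0); λ=-12 ⇒ h* = (8/3)/12 = 0.2222.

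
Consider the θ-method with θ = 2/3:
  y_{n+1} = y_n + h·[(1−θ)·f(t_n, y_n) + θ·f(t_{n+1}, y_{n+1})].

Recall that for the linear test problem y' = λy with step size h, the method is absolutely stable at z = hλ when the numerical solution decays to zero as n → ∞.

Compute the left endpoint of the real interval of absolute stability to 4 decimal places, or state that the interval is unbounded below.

On y'=λy, z=hλ:
  y_{n+1} = y_n + z·[1/3·y_n + 2/3·y_{n+1}] ⇒ (1 − 2/3z)y_{n+1} = (1 + 1/3z)y_n
  so R(z) = (1 + 1/3z)/(1 − 2/3z).

Find x<0 with |R(x)|<1.
x=-1.01: |R|=0.3964
x=-2: |R|=0.1429
x=-10: |R|=0.3043
x=-100: |R|=0.4778
θ=2/3≥1/2 ⇒ |1+1/3x|<|1−2/3x| ∀x<0 ⇒ interval (−∞,0).

(−∞, 0) — no finite endpoint.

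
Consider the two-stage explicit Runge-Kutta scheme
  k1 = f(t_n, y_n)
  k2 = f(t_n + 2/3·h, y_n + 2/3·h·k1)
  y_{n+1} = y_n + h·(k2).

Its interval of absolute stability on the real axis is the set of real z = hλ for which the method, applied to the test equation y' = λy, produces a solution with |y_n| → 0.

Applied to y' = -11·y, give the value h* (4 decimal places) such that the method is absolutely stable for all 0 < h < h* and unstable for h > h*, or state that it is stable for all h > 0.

With y'=λy (z=hλ):
  k1=λy_n ⇒ h·k1=z·y_n;  k2=λ(1+2/3z)y_n ⇒ h·k2=z(1+2/3z)y_n
  y_{n+1}/y_n = 1 + z(1+2/3z) = 1 + z + 2/3z²
  R(z) = 1 + z + 2/3z².

Boundary: |R(x)|=1, x<0.
x=-0.71: |R|=0.6261
R=1: x+2/3x²=0 ⇒ x=−3/2=-1.5000; min R=1−1/(4·2/3)=0.6250>−1
Confirm numerically:
  x=-1.245: |R|=0.78835 <1
  x=-0.793: |R|=0.62623 <1
  x=-0.632: |R|=0.63428 <1
  x=-1.993: |R|=1.65503 >1
  x=-1.848: |R|=1.42874 >1
Stable set (-1.5000, 0).

(-1.5000,0); λ=-11 ⇒ h* = (3/2)/11 = 0.1364.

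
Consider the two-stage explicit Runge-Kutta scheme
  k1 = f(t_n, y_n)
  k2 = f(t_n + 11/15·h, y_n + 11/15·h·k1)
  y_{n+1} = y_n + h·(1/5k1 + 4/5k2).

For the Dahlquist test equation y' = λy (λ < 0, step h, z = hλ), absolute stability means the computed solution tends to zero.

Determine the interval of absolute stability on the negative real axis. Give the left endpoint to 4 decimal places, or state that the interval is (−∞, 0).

Test eqn y'=λy, z=hλ:
  k1=λy_n ⇒ h·k1=z·y_n;  k2=λ(1+11/15z)y_n ⇒ h·k2=z(1+11/15z)y_n
  y_{n+1}/y_n = 1 + 1/5z + 4/5z(1+11/15z) = 1 + z + 44/75z²
  R(z) = 1 + z + 44/75z².

Solve |R(x)|<1 on ℝ⁻.
x=-0.36: |R|=0.7160
R=1: x+44/75x²=0 ⇒ x=−75/44=-1.7045; min R=1−1/(4·44/75)=0.5739>−1
Confirm numerically:
  x=-1.395: |R|=0.74667 <1
  x=-1.309: |R|=0.69624 <1
  x=-1.178: |R|=0.63611 <1
  x=-1.096: |R|=0.60871 <1
  x=-2.226: |R|=1.68098 >1
  x=-2.222: |R|=1.67454 >1
  x=-1.801: |R|=1.10191 >1
Stable set (-1.7045, 0).

z∈(-1.7045,0).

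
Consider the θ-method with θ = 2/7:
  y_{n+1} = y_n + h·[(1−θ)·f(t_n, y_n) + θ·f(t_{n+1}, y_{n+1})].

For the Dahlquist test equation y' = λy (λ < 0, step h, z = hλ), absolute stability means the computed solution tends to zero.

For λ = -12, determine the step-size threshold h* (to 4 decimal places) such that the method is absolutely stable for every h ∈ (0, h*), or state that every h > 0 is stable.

(-4.6667,0); λ=-12 ⇒ h* = (14/3)/12 = 0.3889.

Test eqn y'=λy, z=hλ:
  y_{n+1} = y_n + z·[5/7·y_n + 2/7·y_{n+1}] ⇒ (1 − 2/7z)y_{n+1} = (1 + 5/7z)y_n
  ⇒ R(z) = (1 + 5/7z)/(1 − 2/7z).

Find x<0 with |R(x)|<1.
x=-0.66: |R|=0.4447
R=−1: 1+5/7x = −1+2/7x ⇒ -3/7x=2 ⇒ x=2/(-3/7)=-4.6667
Confirm numerically:
  x=-3.751: |R|=0.81058 <1
  x=-3.270: |R|=0.69055 <1
  x=-2.982: |R|=0.61015 <1
  x=-2.843: |R|=0.56874 <1
  x=-5.203: |R|=1.09244 >1
  x=-5.096: |R|=1.07492 >1
Stable set (-4.6667, 0).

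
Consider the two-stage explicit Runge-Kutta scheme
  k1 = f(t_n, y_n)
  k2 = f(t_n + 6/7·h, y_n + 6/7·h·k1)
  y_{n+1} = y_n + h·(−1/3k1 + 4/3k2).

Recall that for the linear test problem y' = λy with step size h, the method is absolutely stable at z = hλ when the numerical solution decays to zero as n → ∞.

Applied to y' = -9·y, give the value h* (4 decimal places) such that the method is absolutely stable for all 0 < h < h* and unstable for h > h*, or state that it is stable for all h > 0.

(-0.8750,0); λ=-9 ⇒ h* = (7/8)/9 = 0.0972.

Test eqn y'=λy, z=hλ:
  k1=λy_n ⇒ h·k1=z·y_n;  k2=λ(1+6/7z)y_n ⇒ h·k2=z(1+6/7z)y_n
  y_{n+1}/y_n = 1 − 1/3z + 4/3z(1+6/7z) = 1 + z + 8/7z²
  Hence R(z) = 1 + z + 8/7z².

Find x<0 with |R(x)|<1.
x=-0.79: |R|=0.9233
R=1: x+8/7x²=0 ⇒ x=−7/8=-0.8750; min R=1−1/(4·8/7)=0.7812>−1
Confirm numerically:
  x=-0.835: |R|=0.96183 <1
  x=-0.600: |R|=0.81143 <1
  x=-0.573: |R|=0.80223 <1
  x=-0.563: |R|=0.79925 <1
  x=-1.430: |R|=1.90703 >1
  x=-1.034: |R|=1.18789 >1
Stable set (-0.8750, 0).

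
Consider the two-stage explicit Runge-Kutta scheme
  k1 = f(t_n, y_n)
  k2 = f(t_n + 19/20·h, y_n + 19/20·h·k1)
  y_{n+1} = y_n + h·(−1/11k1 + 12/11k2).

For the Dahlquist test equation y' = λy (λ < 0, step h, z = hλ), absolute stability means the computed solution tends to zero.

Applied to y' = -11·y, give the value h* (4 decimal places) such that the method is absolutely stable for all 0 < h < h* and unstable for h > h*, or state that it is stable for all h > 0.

Test eqn y'=λy, z=hλ:
  k1=λy_n ⇒ h·k1=z·y_n;  k2=λ(1+19/20z)y_n ⇒ h·k2=z(1+19/20z)y_n
  y_{n+1}/y_n = 1 − 1/11z + 12/11z(1+19/20z) = 1 + z + 57/55z²
  ⇒ R(z) = 1 + z + 57/55z².

Solve |R(x)|<1 on ℝ⁻.
x=-0.91: |R|=0.9482
R=1: x+57/55x²=0 ⇒ x=−55/57=-0.9649; min R=1−1/(4·57/55)=0.7588>−1
Confirm numerically:
  x=-0.852: |R|=0.90030 <1
  x=-0.674: |R|=0.79680 <1
  x=-0.635: |R|=0.78289 <1
  x=-0.483: |R|=0.75877 <1
  x=-1.349: |R|=1.53698 >1
  x=-1.020: |R|=1.05823 >1
So |R|<1 on (-0.9649, 0).

(-0.9649,0); λ=-11 ⇒ h* = (55/57)/11 = 0.0877.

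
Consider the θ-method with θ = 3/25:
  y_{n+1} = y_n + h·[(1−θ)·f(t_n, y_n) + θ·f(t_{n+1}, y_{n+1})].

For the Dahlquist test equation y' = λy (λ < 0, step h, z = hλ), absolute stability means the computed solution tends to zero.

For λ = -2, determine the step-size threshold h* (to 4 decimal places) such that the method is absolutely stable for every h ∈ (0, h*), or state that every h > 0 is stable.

(-2.6316,0); λ=-2 ⇒ h* = (50/19)/2 = 1.3158.

With y'=λy (z=hλ):
  y_{n+1} = y_n + z·[22/25·y_n + 3/25·y_{n+1}] ⇒ (1 − 3/25z)y_{n+1} = (1 + 22/25z)y_n
  R(z) = (1 + 22/25z)/(1 − 3/25z).

Boundary: |R(x)|=1, x<0.
x=-1.19: |R|=0.0413
R=−1: 1+22/25x = −1+3/25x ⇒ -19/25x=2 ⇒ x=2/(-19/25)=-2.6316
Confirm numerically:
  x=-2.370: |R|=0.84522 <1
  x=-2.259: |R|=0.77723 <1
  x=-2.223: |R|=0.75487 <1
  x=-1.842: |R|=0.50855 <1
  x=-3.082: |R|=1.24990 >1
  x=-3.046: |R|=1.23065 >1
  x=-2.945: |R|=1.17600 >1
So |R|<1 on (-2.6316, 0).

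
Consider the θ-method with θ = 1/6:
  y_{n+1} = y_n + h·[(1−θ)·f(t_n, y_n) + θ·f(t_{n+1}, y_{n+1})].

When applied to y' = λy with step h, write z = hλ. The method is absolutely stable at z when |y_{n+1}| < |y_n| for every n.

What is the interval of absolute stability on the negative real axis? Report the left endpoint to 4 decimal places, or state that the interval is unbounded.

On y'=λy, z=hλ:
  y_{n+1} = y_n + z·[5/6·y_n + 1/6·y_{n+1}] ⇒ (1 − 1/6z)y_{n+1} = (1 + 5/6z)y_n
  R(z) = (1 + 5/6z)/(1 − 1/6z).

Boundary: |R(x)|=1, x<0.
x=-0.3: |R|=0.7143
R=−1: 1+5/6x = −1+1/6x ⇒ -2/3x=2 ⇒ x=2/(-2/3)=-3.0000
Confirm numerically:
  x=-2.973: |R|=0.98796 <1
  x=-2.090: |R|=0.55006 <1
  x=-1.291: |R|=0.06241 <1
  x=-3.551: |R|=1.23076 >1
  x=-3.359: |R|=1.15344 >1
Interval (-3.0000, 0).

z∈(-3.0000,0).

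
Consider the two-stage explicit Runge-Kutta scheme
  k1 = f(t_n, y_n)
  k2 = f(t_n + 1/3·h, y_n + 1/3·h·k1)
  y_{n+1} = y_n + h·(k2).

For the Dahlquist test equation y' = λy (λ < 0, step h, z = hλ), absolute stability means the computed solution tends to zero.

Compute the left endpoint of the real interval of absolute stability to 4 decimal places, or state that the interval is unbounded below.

z* = -3.0000.

On y'=λy, z=hλ:
  k1=λy_n ⇒ h·k1=z·y_n;  k2=λ(1+1/3z)y_n ⇒ h·k2=z(1+1/3z)y_n
  y_{n+1}/y_n = 1 + z(1+1/3z) = 1 + z + 1/3z²
  so R(z) = 1 + z + 1/3z².

Solve |R(x)|<1 on ℝ⁻.
x=-1.7: |R|=0.2633
R=1: x+1/3x²=0 ⇒ x=−3=-3.0000; min R=1−1/(4·1/3)=0.2500>−1
Confirm numerically:
  x=-2.692: |R|=0.72362 <1
  x=-2.282: |R|=0.45384 <1
  x=-1.597: |R|=0.25314 <1
  x=-3.152: |R|=1.15970 >1
  x=-3.142: |R|=1.14872 >1
Interval (-3.0000, 0).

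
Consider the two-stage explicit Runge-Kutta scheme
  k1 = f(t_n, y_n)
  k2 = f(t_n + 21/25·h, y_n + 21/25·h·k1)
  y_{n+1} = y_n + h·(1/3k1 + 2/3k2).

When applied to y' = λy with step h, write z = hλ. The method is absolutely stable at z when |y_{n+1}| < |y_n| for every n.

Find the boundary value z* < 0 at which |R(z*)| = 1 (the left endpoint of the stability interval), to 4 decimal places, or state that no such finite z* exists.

With y'=λy (z=hλ):
  k1=λy_n ⇒ h·k1=z·y_n;  k2=λ(1+21/25z)y_n ⇒ h·k2=z(1+21/25z)y_n
  y_{n+1}/y_n = 1 + 1/3z + 2/3z(1+21/25z) = 1 + z + 14/25z²
  ⇒ R(z) = 1 + z + 14/25z².

Need |R(x)|<1, x<0.
x=-0.68: |R|=0.5789
R=1: x+14/25x²=0 ⇒ x=−25/14=-1.7857; min R=1−1/(4·14/25)=0.5536>−1
Confirm numerically:
  x=-1.532: |R|=0.78233 <1
  x=-1.469: |R|=0.73946 <1
  x=-1.229: |R|=0.61685 <1
  x=-2.210: |R|=1.52510 >1
  x=-1.930: |R|=1.15594 >1
Stable set (-1.7857, 0).

left endpoint -1.7857.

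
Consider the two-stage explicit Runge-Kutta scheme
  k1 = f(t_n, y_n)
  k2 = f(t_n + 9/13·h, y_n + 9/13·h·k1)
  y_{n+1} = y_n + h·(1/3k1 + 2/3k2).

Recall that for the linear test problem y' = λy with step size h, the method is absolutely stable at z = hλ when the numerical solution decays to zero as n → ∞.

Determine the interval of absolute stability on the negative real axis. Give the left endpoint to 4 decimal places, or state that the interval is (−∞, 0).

Test eqn y'=λy, z=hλ:
  k1=λy_n ⇒ h·k1=z·y_n;  k2=λ(1+9/13z)y_n ⇒ h·k2=z(1+9/13z)y_n
  y_{n+1}/y_n = 1 + 1/3z + 2/3z(1+9/13z) = 1 + z + 6/13z²
  ⇒ R(z) = 1 + z + 6/13z².

Find x<0 with |R(x)|<1.
x=-1.48: |R|=0.5310
R=1: x+6/13x²=0 ⇒ x=−13/6=-2.1667; min R=1−1/(4·6/13)=0.4583>−1
Confirm numerically:
  x=-1.509: |R|=0.54196 <1
  x=-1.466: |R|=0.52592 <1
  x=-1.081: |R|=0.45834 <1
  x=-2.687: |R|=1.64529 >1
  x=-2.519: |R|=1.40963 >1
  x=-2.200: |R|=1.03385 >1
Interval (-2.1667, 0).

z∈(-2.1667,0).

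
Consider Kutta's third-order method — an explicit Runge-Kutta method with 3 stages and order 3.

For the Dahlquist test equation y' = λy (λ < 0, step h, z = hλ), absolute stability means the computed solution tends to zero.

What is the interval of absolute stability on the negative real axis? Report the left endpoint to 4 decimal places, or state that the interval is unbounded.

(-2.5127, 0).

On y'=λy, z=hλ:
  order 3, 3-stage ⇒ R(z)=1+z+z^2/2+z^3/6
  (e.g. R(-0.94)=0.36337, |R|=0.36337)

Need |R(x)|<1, x<0.
x=-0.94: |R|=0.3634
|R(-1.8)|=0.1520 |R(-1.79)|=0.1438 |R(-0.6)|=0.5440
Bisect:
  x_lo=-3.0651 |R|=2.1670  x_hi=-0.0671 |R|=0.9351
  mid=-1.56609 |R|=0.02006 →hi
  mid=-2.31559 |R|=0.70396 →hi
  mid=-2.69034 |R|=1.31680 →lo
  mid=-2.50297 |R|=0.98399 →hi
  mid=-2.59665 |R|=1.14339 →lo
  mid=-2.54981 |R|=1.06199 →lo
  mid=-2.52639 |R|=1.02257 →lo
  mid=-2.51468 |R|=1.00318 →lo
  mid=-2.50882 |R|=0.99356 →hi
  ...
  [-2.51285,-2.51267] ⇒ x*=-2.5127
Stable set (-2.5127, 0).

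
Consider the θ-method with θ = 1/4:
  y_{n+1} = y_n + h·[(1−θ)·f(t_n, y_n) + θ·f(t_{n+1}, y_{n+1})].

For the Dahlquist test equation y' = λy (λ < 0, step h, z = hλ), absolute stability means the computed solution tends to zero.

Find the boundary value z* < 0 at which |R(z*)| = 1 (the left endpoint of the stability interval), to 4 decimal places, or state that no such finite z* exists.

Test eqn y'=λy, z=hλ:
  y_{n+1} = y_n + z·[3/4·y_n + 1/4·y_{n+1}] ⇒ (1 − 1/4z)y_{n+1} = (1 + 3/4z)y_n
  so R(z) = (1 + 3/4z)/(1 − 1/4z).

Solve |R(x)|<1 on ℝ⁻.
x=-0.98: |R|=0.2129
R=−1: 1+3/4x = −1+1/4x ⇒ -1/2x=2 ⇒ x=2/(-1/2)=-4.0000
Confirm numerically:
  x=-3.785: |R|=0.94477 <1
  x=-3.597: |R|=0.89391 <1
  x=-3.554: |R|=0.88192 <1
  x=-4.534: |R|=1.12515 >1
  x=-4.483: |R|=1.11387 >1
  x=-4.150: |R|=1.03681 >1
Interval (-4.0000, 0).

left endpoint -4.0000.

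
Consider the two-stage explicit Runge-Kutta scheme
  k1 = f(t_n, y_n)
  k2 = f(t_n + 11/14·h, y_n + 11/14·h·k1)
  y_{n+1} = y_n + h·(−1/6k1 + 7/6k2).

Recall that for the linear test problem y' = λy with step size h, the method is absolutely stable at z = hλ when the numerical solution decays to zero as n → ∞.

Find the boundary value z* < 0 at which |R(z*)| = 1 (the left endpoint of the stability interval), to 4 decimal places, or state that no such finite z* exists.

On y'=λy, z=hλ:
  k1=λy_n ⇒ h·k1=z·y_n;  k2=λ(1+11/14z)y_n ⇒ h·k2=z(1+11/14z)y_n
  y_{n+1}/y_n = 1 − 1/6z + 7/6z(1+11/14z) = 1 + z + 11/12z²
  Hence R(z) = 1 + z + 11/12z².

Boundary: |R(x)|=1, x<0.
x=-1.1: |R|=1.0092
R=1: x+11/12x²=0 ⇒ x=−12/11=-1.0909; min R=1−1/(4·11/12)=0.7273>−1
Confirm numerically:
  x=-0.917: |R|=0.85381 <1
  x=-0.915: |R|=0.85246 <1
  x=-0.627: |R|=0.73337 <1
  x=-0.452: |R|=0.73528 <1
  x=-1.321: |R|=1.27862 >1
  x=-1.278: |R|=1.21918 >1
Interval (-1.0909, 0).

left endpoint -1.0909.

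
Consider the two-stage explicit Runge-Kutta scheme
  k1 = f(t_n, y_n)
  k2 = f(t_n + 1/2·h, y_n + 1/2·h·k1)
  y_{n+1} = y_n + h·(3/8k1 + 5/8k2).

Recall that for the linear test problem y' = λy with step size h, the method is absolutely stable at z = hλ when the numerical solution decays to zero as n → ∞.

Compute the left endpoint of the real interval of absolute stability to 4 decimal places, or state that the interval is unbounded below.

On y'=λy, z=hλ:
  k1=λy_n ⇒ h·k1=z·y_n;  k2=λ(1+1/2z)y_n ⇒ h·k2=z(1+1/2z)y_n
  y_{n+1}/y_n = 1 + 3/8z + 5/8z(1+1/2z) = 1 + z + 5/16z²
  Hence R(z) = 1 + z + 5/16z².

Solve |R(x)|<1 on ℝ⁻.
x=-0.48: |R|=0.5920
R=1: x+5/16x²=0 ⇒ x=−16/5=-3.2000; min R=1−1/(4·5/16)=0.2000>−1
Confirm numerically:
  x=-3.077: |R|=0.88173 <1
  x=-2.581: |R|=0.50074 <1
  x=-1.882: |R|=0.22485 <1
  x=-1.398: |R|=0.21275 <1
  x=-3.731: |R|=1.61911 >1
  x=-3.624: |R|=1.48018 >1
  x=-3.443: |R|=1.26145 >1
Interval (-3.2000, 0).

z* = -3.2000.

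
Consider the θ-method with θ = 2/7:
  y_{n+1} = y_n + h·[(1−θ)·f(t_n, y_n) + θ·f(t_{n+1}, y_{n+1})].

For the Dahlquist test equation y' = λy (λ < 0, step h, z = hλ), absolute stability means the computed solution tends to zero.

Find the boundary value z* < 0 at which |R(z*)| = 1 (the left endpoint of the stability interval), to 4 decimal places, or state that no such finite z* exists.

z* = -4.6667.

With y'=λy (z=hλ):
  y_{n+1} = y_n + z·[5/7·y_n + 2/7·y_{n+1}] ⇒ (1 − 2/7z)y_{n+1} = (1 + 5/7z)y_n
  Hence R(z) = (1 + 5/7z)/(1 − 2/7z).

Solve |R(x)|<1 on ℝ⁻.
x=-1.42: |R|=0.0102
R=−1: 1+5/7x = −1+2/7x ⇒ -3/7x=2 ⇒ x=2/(-3/7)=-4.6667
Confirm numerically:
  x=-3.820: |R|=0.82650 <1
  x=-3.268: |R|=0.69001 <1
  x=-2.602: |R|=0.49246 <1
  x=-5.213: |R|=1.09405 >1
  x=-4.782: |R|=1.02089 >1
  x=-4.763: |R|=1.01749 >1
So |R|<1 on (-4.6667, 0).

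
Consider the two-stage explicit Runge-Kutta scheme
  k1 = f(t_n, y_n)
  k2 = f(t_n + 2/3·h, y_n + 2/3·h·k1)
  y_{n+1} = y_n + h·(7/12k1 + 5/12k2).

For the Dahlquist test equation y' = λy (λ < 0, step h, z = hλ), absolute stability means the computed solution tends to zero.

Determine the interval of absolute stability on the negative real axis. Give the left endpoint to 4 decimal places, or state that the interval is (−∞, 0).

Set f=λy, z=hλ:
  k1=λy_n ⇒ h·k1=z·y_n;  k2=λ(1+2/3z)y_n ⇒ h·k2=z(1+2/3z)y_n
  y_{n+1}/y_n = 1 + 7/12z + 5/12z(1+2/3z) = 1 + z + 5/18z²
  Hence R(z) = 1 + z + 5/18z².

Solve |R(x)|<1 on ℝ⁻.
x=-0.35: |R|=0.6840
R=1: x+5/18x²=0 ⇒ x=−18/5=-3.6000; min R=1−1/(4·5/18)=0.1000>−1
Confirm numerically:
  x=-3.478: |R|=0.88213 <1
  x=-3.326: |R|=0.74685 <1
  x=-2.630: |R|=0.29136 <1
  x=-4.096: |R|=1.56434 >1
  x=-3.647: |R|=1.04761 >1
  x=-3.638: |R|=1.03840 >1
Interval (-3.6000, 0).

z∈(-3.6000,0).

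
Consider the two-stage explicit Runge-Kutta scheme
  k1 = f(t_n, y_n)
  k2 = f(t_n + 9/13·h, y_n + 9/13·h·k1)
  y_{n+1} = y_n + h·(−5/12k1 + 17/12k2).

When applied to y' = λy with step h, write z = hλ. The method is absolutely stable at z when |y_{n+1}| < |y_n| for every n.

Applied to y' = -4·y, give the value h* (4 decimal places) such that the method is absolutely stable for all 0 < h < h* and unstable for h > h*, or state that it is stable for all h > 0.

With y'=λy (z=hλ):
  k1=λy_n ⇒ h·k1=z·y_n;  k2=λ(1+9/13z)y_n ⇒ h·k2=z(1+9/13z)y_n
  y_{n+1}/y_n = 1 − 5/12z + 17/12z(1+9/13z) = 1 + z + 51/52z²
  so R(z) = 1 + z + 51/52z².

Solve |R(x)|<1 on ℝ⁻.
x=-0.6: |R|=0.7531
R=1: x+51/52x²=0 ⇒ x=−52/51=-1.0196; min R=1−1/(4·51/52)=0.7451>−1
Confirm numerically:
  x=-0.736: |R|=0.79528 <1
  x=-0.659: |R|=0.76693 <1
  x=-0.415: |R|=0.75391 <1
  x=-1.247: |R|=1.27810 >1
  x=-1.066: |R|=1.04850 >1
Interval (-1.0196, 0).

(-1.0196,0); λ=-4 ⇒ h* = (52/51)/4 = 0.2549.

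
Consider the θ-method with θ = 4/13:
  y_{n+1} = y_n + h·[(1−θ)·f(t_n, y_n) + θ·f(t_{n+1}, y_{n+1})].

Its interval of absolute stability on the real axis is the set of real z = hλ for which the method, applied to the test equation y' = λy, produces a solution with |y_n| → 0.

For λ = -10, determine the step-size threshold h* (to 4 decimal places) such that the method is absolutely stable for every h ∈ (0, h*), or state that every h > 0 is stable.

Set f=λy, z=hλ:
  y_{n+1} = y_n + z·[9/13·y_n + 4/13·y_{n+1}] ⇒ (1 − 4/13z)y_{n+1} = (1 + 9/13z)y_n
  so R(z) = (1 + 9/13z)/(1 − 4/13z).

Boundary: |R(x)|=1, x<0.
x=-0.34: |R|=0.6922
R=−1: 1+9/13x = −1+4/13x ⇒ -5/13x=2 ⇒ x=2/(-5/13)=-5.2000
Confirm numerically:
  x=-4.581: |R|=0.90119 <1
  x=-2.567: |R|=0.43420 <1
  x=-2.411: |R|=0.38416 <1
  x=-2.090: |R|=0.27200 <1
  x=-5.768: |R|=1.07873 >1
  x=-5.418: |R|=1.03144 >1
So |R|<1 on (-5.2000, 0).

(-5.2000,0); λ=-10 ⇒ h* = (26/5)/10 = 0.5200.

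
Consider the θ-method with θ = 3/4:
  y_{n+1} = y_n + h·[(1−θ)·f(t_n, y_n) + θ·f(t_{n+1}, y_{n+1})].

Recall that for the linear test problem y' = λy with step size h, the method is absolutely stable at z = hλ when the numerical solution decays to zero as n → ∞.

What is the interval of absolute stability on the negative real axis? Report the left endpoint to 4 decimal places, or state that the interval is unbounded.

Set f=λy, z=hλ:
  y_{n+1} = y_n + z·[1/4·y_n + 3/4·y_{n+1}] ⇒ (1 − 3/4z)y_{n+1} = (1 + 1/4z)y_n
  Hence R(z) = (1 + 1/4z)/(1 − 3/4z).

Boundary: |R(x)|=1, x<0.
x=-1.03: |R|=0.4189
x=-2: |R|=0.2000
x=-10: |R|=0.1765
x=-100: |R|=0.3158
θ=3/4≥1/2 ⇒ |1+1/4x|<|1−3/4x| ∀x<0 ⇒ unbounded interval.

unbounded; (−∞, 0).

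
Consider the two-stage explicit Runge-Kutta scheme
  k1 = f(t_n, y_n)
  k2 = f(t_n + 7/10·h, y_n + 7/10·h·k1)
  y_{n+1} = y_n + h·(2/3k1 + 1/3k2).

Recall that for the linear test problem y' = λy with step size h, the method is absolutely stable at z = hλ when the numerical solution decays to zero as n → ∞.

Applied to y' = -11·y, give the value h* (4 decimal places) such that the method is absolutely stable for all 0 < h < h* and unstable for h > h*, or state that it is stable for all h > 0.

Test eqn y'=λy, z=hλ:
  k1=λy_n ⇒ h·k1=z·y_n;  k2=λ(1+7/10z)y_n ⇒ h·k2=z(1+7/10z)y_n
  y_{n+1}/y_n = 1 + 2/3z + 1/3z(1+7/10z) = 1 + z + 7/30z²
  Hence R(z) = 1 + z + 7/30z².

Solve |R(x)|<1 on ℝ⁻.
x=-0.82: |R|=0.3369
R=1: x+7/30x²=0 ⇒ x=−30/7=-4.2857; min R=1−1/(4·7/30)=-0.0714>−1
Confirm numerically:
  x=-3.515: |R|=0.36789 <1
  x=-2.390: |R|=0.05718 <1
  x=-2.138: |R|=0.07142 <1
  x=-4.503: |R|=1.22830 >1
  x=-4.497: |R|=1.22170 >1
So |R|<1 on (-4.2857, 0).

(-4.2857,0); λ=-11 ⇒ h* = (30/7)/11 = 0.3896.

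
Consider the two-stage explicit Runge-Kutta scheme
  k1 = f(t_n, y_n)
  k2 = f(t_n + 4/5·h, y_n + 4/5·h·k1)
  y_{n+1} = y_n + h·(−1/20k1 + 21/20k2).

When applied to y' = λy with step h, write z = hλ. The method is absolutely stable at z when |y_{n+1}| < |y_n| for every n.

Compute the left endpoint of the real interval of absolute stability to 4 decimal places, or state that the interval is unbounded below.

left endpoint -1.1905.

On y'=λy, z=hλ:
  k1=λy_n ⇒ h·k1=z·y_n;  k2=λ(1+4/5z)y_n ⇒ h·k2=z(1+4/5z)y_n
  y_{n+1}/y_n = 1 − 1/20z + 21/20z(1+4/5z) = 1 + z + 21/25z²
  ⇒ R(z) = 1 + z + 21/25z².

Need |R(x)|<1, x<0.
x=-1.1: |R|=0.9164
R=1: x+21/25x²=0 ⇒ x=−25/21=-1.1905; min R=1−1/(4·21/25)=0.7024>−1
Confirm numerically:
  x=-1.127: |R|=0.93991 <1
  x=-0.629: |R|=0.70334 <1
  x=-0.523: |R|=0.70676 <1
  x=-0.503: |R|=0.70953 <1
  x=-1.455: |R|=1.32330 >1
  x=-1.233: |R|=1.04404 >1
So |R|<1 on (-1.1905, 0).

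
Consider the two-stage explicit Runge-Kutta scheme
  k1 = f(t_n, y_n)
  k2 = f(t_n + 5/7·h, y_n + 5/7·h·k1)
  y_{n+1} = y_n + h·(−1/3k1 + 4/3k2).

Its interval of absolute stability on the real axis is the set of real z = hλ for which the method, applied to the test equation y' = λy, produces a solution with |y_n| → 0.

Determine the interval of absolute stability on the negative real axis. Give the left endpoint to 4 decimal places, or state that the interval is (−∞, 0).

(-1.0500, 0).

Set f=λy, z=hλ:
  k1=λy_n ⇒ h·k1=z·y_n;  k2=λ(1+5/7z)y_n ⇒ h·k2=z(1+5/7z)y_n
  y_{n+1}/y_n = 1 − 1/3z + 4/3z(1+5/7z) = 1 + z + 20/21z²
  ⇒ R(z) = 1 + z + 20/21z².

Boundary: |R(x)|=1, x<0.
x=-1.12: |R|=1.0747
R=1: x+20/21x²=0 ⇒ x=−21/20=-1.0500; min R=1−1/(4·20/21)=0.7375>−1
Confirm numerically:
  x=-0.989: |R|=0.94254 <1
  x=-0.937: |R|=0.89916 <1
  x=-0.629: |R|=0.74780 <1
  x=-0.459: |R|=0.74165 <1
  x=-1.610: |R|=1.85867 >1
  x=-1.590: |R|=1.81771 >1
Interval (-1.0500, 0).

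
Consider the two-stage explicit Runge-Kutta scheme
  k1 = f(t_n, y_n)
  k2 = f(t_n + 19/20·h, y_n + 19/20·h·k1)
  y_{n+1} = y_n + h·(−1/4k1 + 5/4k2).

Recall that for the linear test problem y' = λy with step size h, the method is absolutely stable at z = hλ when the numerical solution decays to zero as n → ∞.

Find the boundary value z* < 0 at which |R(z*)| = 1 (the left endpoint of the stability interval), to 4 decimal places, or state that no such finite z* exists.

z* = -0.8421.

On y'=λy, z=hλ:
  k1=λy_n ⇒ h·k1=z·y_n;  k2=λ(1+19/20z)y_n ⇒ h·k2=z(1+19/20z)y_n
  y_{n+1}/y_n = 1 − 1/4z + 5/4z(1+19/20z) = 1 + z + 19/16z²
  so R(z) = 1 + z + 19/16z².

Solve |R(x)|<1 on ℝ⁻.
x=-0.44: |R|=0.7899
R=1: x+19/16x²=0 ⇒ x=−16/19=-0.8421; min R=1−1/(4·19/16)=0.7895>−1
Confirm numerically:
  x=-0.632: |R|=0.84232 <1
  x=-0.547: |R|=0.80831 <1
  x=-0.493: |R|=0.79562 <1
  x=-1.094: |R|=1.32724 >1
  x=-0.868: |R|=1.02669 >1
So |R|<1 on (-0.8421, 0).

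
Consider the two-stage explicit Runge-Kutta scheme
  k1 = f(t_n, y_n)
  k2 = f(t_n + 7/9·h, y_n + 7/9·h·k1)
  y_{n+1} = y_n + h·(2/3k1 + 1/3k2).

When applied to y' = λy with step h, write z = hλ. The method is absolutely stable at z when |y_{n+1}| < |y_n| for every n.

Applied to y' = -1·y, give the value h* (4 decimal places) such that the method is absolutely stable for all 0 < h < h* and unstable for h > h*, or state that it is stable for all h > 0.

(-3.8571,0); λ=-1 ⇒ h* = (27/7)/1 = 3.8571.

Test eqn y'=λy, z=hλ:
  k1=λy_n ⇒ h·k1=z·y_n;  k2=λ(1+7/9z)y_n ⇒ h·k2=z(1+7/9z)y_n
  y_{n+1}/y_n = 1 + 2/3z + 1/3z(1+7/9z) = 1 + z + 7/27z²
  R(z) = 1 + z + 7/27z².

Find x<0 with |R(x)|<1.
x=-0.52: |R|=0.5501
R=1: x+7/27x²=0 ⇒ x=−27/7=-3.8571; min R=1−1/(4·7/27)=0.0357>−1
Confirm numerically:
  x=-3.581: |R|=0.74363 <1
  x=-3.545: |R|=0.71312 <1
  x=-2.895: |R|=0.27786 <1
  x=-2.470: |R|=0.11171 <1
  x=-4.360: |R|=1.56841 >1
  x=-3.886: |R|=1.02907 >1
So |R|<1 on (-3.8571, 0).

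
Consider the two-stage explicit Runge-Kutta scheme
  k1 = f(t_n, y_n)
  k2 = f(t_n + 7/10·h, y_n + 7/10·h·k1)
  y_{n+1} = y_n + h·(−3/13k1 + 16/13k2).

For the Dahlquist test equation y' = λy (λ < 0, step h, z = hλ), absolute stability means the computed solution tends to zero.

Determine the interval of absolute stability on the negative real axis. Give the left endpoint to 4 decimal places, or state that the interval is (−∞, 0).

z∈(-1.1607,0).

With y'=λy (z=hλ):
  k1=λy_n ⇒ h·k1=z·y_n;  k2=λ(1+7/10z)y_n ⇒ h·k2=z(1+7/10z)y_n
  y_{n+1}/y_n = 1 − 3/13z + 16/13z(1+7/10z) = 1 + z + 56/65z²
  R(z) = 1 + z + 56/65z².

Find x<0 with |R(x)|<1.
x=-1.27: |R|=1.1196
R=1: x+56/65x²=0 ⇒ x=−65/56=-1.1607; min R=1−1/(4·56/65)=0.7098>−1
Confirm numerically:
  x=-1.024: |R|=0.87939 <1
  x=-0.996: |R|=0.85866 <1
  x=-0.736: |R|=0.73069 <1
  x=-0.554: |R|=0.71042 <1
  x=-1.708: |R|=1.80534 >1
  x=-1.443: |R|=1.35094 >1
Stable set (-1.1607, 0).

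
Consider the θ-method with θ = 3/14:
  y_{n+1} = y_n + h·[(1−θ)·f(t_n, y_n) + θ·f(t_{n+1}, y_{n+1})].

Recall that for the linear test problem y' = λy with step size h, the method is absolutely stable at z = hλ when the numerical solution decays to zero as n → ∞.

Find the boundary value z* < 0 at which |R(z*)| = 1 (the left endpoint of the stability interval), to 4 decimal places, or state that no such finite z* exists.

Test eqn y'=λy, z=hλ:
  y_{n+1} = y_n + z·[11/14·y_n + 3/14·y_{n+1}] ⇒ (1 − 3/14z)y_{n+1} = (1 + 11/14z)y_n
  ⇒ R(z) = (1 + 11/14z)/(1 − 3/14z).

Boundary: |R(x)|=1, x<0.
x=-0.62: |R|=0.4527
R=−1: 1+11/14x = −1+3/14x ⇒ -4/7x=2 ⇒ x=2/(-4/7)=-3.5000
Confirm numerically:
  x=-3.387: |R|=0.96258 <1
  x=-3.013: |R|=0.83090 <1
  x=-1.542: |R|=0.15903 <1
  x=-4.082: |R|=1.17740 >1
  x=-3.868: |R|=1.11498 >1
Interval (-3.5000, 0).

z* = -3.5000.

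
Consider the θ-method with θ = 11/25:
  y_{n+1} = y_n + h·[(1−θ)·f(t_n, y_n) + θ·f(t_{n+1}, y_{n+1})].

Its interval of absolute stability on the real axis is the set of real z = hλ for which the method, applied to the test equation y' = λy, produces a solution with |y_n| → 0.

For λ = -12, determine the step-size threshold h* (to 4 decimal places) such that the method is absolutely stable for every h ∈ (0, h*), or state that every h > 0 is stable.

(-16.6667,0); λ=-12 ⇒ h* = (50/3)/12 = 1.3889.

With y'=λy (z=hλ):
  y_{n+1} = y_n + z·[14/25·y_n + 11/25·y_{n+1}] ⇒ (1 − 11/25z)y_{n+1} = (1 + 14/25z)y_n
  Hence R(z) = (1 + 14/25z)/(1 − 11/25z).

Need |R(x)|<1, x<0.
x=-1.8: |R|=0.0045
R=−1: 1+14/25x = −1+11/25x ⇒ -3/25x=2 ⇒ x=2/(-3/25)=-16.6667
Confirm numerically:
  x=-15.808: |R|=0.98705 <1
  x=-8.952: |R|=0.81256 <1
  x=-7.455: |R|=0.74174 <1
  x=-17.082: |R|=1.00585 >1
  x=-17.024: |R|=1.00505 >1
  x=-16.711: |R|=1.00064 >1
Interval (-16.6667, 0).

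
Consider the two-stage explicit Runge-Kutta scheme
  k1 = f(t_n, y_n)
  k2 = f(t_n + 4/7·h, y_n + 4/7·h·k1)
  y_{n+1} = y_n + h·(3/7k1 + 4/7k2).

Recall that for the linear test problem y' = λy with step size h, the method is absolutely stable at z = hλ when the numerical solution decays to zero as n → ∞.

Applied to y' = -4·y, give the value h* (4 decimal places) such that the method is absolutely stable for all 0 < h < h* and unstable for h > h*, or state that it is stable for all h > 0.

On y'=λy, z=hλ:
  k1=λy_n ⇒ h·k1=z·y_n;  k2=λ(1+4/7z)y_n ⇒ h·k2=z(1+4/7z)y_n
  y_{n+1}/y_n = 1 + 3/7z + 4/7z(1+4/7z) = 1 + z + 16/49z²
  Hence R(z) = 1 + z + 16/49z².

Boundary: |R(x)|=1, x<0.
x=-0.64: |R|=0.4937
R=1: x+16/49x²=0 ⇒ x=−49/16=-3.0625; min R=1−1/(4·16/49)=0.2344>−1
Confirm numerically:
  x=-2.169: |R|=0.36718 <1
  x=-1.853: |R|=0.26818 <1
  x=-1.622: |R|=0.23706 <1
  x=-1.237: |R|=0.26265 <1
  x=-3.574: |R|=1.59693 >1
  x=-3.498: |R|=1.49743 >1
So |R|<1 on (-3.0625, 0).

(-3.0625,0); λ=-4 ⇒ h* = (49/16)/4 = 0.7656.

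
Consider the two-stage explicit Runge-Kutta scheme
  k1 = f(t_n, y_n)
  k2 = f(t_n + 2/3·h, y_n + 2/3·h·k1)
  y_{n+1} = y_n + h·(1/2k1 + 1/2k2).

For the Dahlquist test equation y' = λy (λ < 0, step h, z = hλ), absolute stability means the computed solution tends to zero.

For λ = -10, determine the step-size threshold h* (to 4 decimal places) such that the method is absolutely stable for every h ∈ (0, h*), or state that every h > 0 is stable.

On y'=λy, z=hλ:
  k1=λy_n ⇒ h·k1=z·y_n;  k2=λ(1+2/3z)y_n ⇒ h·k2=z(1+2/3z)y_n
  y_{n+1}/y_n = 1 + 1/2z + 1/2z(1+2/3z) = 1 + z + 1/3z²
  R(z) = 1 + z + 1/3z².

Find x<0 with |R(x)|<1.
x=-1.76: |R|=0.2725
R=1: x+1/3x²=0 ⇒ x=−3=-3.0000; min R=1−1/(4·1/3)=0.2500>−1
Confirm numerically:
  x=-2.781: |R|=0.79699 <1
  x=-2.549: |R|=0.61680 <1
  x=-2.434: |R|=0.54079 <1
  x=-3.414: |R|=1.47113 >1
  x=-3.189: |R|=1.20091 >1
Stable set (-3.0000, 0).

(-3.0000,0); λ=-10 ⇒ h* = (3)/10 = 0.3000.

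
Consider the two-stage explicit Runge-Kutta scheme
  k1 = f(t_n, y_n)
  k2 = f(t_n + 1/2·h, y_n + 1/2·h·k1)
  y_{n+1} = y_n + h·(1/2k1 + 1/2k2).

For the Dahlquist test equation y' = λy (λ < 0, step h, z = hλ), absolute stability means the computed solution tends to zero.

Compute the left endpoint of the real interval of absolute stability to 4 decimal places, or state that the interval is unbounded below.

left endpoint -4.0000.

With y'=λy (z=hλ):
  k1=λy_n ⇒ h·k1=z·y_n;  k2=λ(1+1/2z)y_n ⇒ h·k2=z(1+1/2z)y_n
  y_{n+1}/y_n = 1 + 1/2z + 1/2z(1+1/2z) = 1 + z + 1/4z²
  so R(z) = 1 + z + 1/4z².

Find x<0 with |R(x)|<1.
x=-1.12: |R|=0.1936
R=1: x+1/4x²=0 ⇒ x=−4=-4.0000; min R=1−1/(4·1/4)=0.0000>−1
Confirm numerically:
  x=-2.668: |R|=0.11156 <1
  x=-2.224: |R|=0.01254 <1
  x=-1.824: |R|=0.00774 <1
  x=-4.557: |R|=1.63456 >1
  x=-4.053: |R|=1.05370 >1
Interval (-4.0000, 0).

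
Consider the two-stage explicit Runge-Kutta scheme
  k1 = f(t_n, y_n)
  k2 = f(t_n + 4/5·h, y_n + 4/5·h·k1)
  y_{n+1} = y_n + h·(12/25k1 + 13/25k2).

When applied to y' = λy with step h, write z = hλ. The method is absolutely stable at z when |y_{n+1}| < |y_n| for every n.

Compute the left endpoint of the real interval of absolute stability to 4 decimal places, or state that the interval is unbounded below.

left endpoint -2.4038.

Set f=λy, z=hλ:
  k1=λy_n ⇒ h·k1=z·y_n;  k2=λ(1+4/5z)y_n ⇒ h·k2=z(1+4/5z)y_n
  y_{n+1}/y_n = 1 + 12/25z + 13/25z(1+4/5z) = 1 + z + 52/125z²
  so R(z) = 1 + z + 52/125z².

Need |R(x)|<1, x<0.
x=-0.97: |R|=0.4214
R=1: x+52/125x²=0 ⇒ x=−125/52=-2.4038; min R=1−1/(4·52/125)=0.3990>−1
Confirm numerically:
  x=-2.010: |R|=0.67068 <1
  x=-1.911: |R|=0.60820 <1
  x=-1.871: |R|=0.58527 <1
  x=-2.941: |R|=1.65718 >1
  x=-2.702: |R|=1.33513 >1
Stable set (-2.4038, 0).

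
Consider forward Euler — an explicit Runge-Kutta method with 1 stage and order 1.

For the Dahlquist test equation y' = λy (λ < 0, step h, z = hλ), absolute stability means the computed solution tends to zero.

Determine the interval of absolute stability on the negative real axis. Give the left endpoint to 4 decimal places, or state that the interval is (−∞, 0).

(-2.0000, 0).

Test eqn y'=λy, z=hλ:
  order 1, 1-stage ⇒ R(z)=1+z
  (e.g. R(-1.08)=-0.08000, |R|=0.08000)

Boundary: |R(x)|=1, x<0.
x=-1.08: |R|=0.0800
|R(-2.14)|=1.1400 |R(-2.12)|=1.1200 |R(-0.7)|=0.3000
Bisect:
  x_lo=-2.8719 |R|=1.8719  x_hi=-0.2163 |R|=0.7837
  mid=-1.54411 |R|=0.54411 →hi
  mid=-2.20801 |R|=1.20801 →lo
  mid=-1.87606 |R|=0.87606 →hi
  mid=-2.04203 |R|=1.04203 →lo
  mid=-1.95905 |R|=0.95905 →hi
  mid=-2.00054 |R|=1.00054 →lo
  mid=-1.97979 |R|=0.97979 →hi
  ...
  [-2.00005,-1.99989] ⇒ x*=-2.0000
Stable set (-2.0000, 0).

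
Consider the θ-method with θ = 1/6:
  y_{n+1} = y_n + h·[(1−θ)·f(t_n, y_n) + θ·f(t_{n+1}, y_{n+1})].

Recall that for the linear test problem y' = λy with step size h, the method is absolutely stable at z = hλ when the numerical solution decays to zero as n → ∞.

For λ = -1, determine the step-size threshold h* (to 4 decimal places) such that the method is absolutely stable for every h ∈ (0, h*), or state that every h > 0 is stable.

(-3.0000,0); λ=-1 ⇒ h* = (3)/1 = 3.0000.

With y'=λy (z=hλ):
  y_{n+1} = y_n + z·[5/6·y_n + 1/6·y_{n+1}] ⇒ (1 − 1/6z)y_{n+1} = (1 + 5/6z)y_n
  so R(z) = (1 + 5/6z)/(1 − 1/6z).

Need |R(x)|<1, x<0.
x=-0.93: |R|=0.1948
R=−1: 1+5/6x = −1+1/6x ⇒ -2/3x=2 ⇒ x=2/(-2/3)=-3.0000
Confirm numerically:
  x=-2.861: |R|=0.93725 <1
  x=-2.832: |R|=0.92391 <1
  x=-2.273: |R|=0.64850 <1
  x=-2.059: |R|=0.53294 <1
  x=-3.532: |R|=1.22325 >1
  x=-3.169: |R|=1.07373 >1
So |R|<1 on (-3.0000, 0).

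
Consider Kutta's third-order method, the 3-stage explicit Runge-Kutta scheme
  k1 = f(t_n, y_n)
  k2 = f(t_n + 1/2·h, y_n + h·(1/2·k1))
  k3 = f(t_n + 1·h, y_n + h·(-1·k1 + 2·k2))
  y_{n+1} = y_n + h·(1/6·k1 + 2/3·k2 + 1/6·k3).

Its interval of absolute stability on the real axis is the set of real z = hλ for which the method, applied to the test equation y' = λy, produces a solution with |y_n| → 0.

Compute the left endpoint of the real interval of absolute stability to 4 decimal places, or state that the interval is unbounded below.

On y'=λy, z=hλ:
  order 3, 3-stage ⇒ R(z)=1+z+z^2/2+z^3/6
  (e.g. R(-1.36)=0.14556, |R|=0.14556)

Solve |R(x)|<1 on ℝ⁻.
x=-1.36: |R|=0.1456
|R(-2.25)|=0.6172 |R(-1.96)|=0.2941 |R(-0.73)|=0.4716
Bisect:
  x_lo=-3.1911 |R|=2.5153  x_hi=-0.1916 |R|=0.8256
  mid=-1.69131 |R|=0.06739 →hi
  mid=-2.44118 |R|=0.88615 →hi
  mid=-2.81612 |R|=1.57307 →lo
  mid=-2.62865 |R|=1.20099 →lo
  mid=-2.53492 |R|=1.03683 →lo
  mid=-2.48805 |R|=0.95985 →hi
  mid=-2.51148 |R|=0.99793 →hi
  mid=-2.52320 |R|=1.01727 →lo
  mid=-2.51734 |R|=1.00757 →lo
  mid=-2.51441 |R|=1.00274 →lo
  ...
  [-2.51276,-2.51258] ⇒ x*=-2.5127
Interval (-2.5127, 0).

z* = -2.5127.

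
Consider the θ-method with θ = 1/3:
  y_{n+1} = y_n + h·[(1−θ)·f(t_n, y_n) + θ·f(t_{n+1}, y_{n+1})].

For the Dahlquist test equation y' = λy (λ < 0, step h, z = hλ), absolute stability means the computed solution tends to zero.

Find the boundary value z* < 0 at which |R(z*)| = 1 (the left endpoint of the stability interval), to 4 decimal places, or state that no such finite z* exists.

With y'=λy (z=hλ):
  y_{n+1} = y_n + z·[2/3·y_n + 1/3·y_{n+1}] ⇒ (1 − 1/3z)y_{n+1} = (1 + 2/3z)y_n
  so R(z) = (1 + 2/3z)/(1 − 1/3z).

Solve |R(x)|<1 on ℝ⁻.
x=-0.96: |R|=0.2727
R=−1: 1+2/3x = −1+1/3x ⇒ -1/3x=2 ⇒ x=2/(-1/3)=-6.0000
Confirm numerically:
  x=-4.298: |R|=0.76679 <1
  x=-3.119: |R|=0.52917 <1
  x=-2.759: |R|=0.43723 <1
  x=-6.341: |R|=1.03651 >1
  x=-6.310: |R|=1.03330 >1
Stable set (-6.0000, 0).

left endpoint -6.0000.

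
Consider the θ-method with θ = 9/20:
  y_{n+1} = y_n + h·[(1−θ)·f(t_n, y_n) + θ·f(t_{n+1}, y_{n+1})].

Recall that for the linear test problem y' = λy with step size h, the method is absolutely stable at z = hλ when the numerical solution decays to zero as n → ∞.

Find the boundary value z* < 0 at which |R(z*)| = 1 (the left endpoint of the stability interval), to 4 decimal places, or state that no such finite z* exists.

z* = -20.0000.

Set f=λy, z=hλ:
  y_{n+1} = y_n + z·[11/20·y_n + 9/20·y_{n+1}] ⇒ (1 − 9/20z)y_{n+1} = (1 + 11/20z)y_n
  R(z) = (1 + 11/20z)/(1 − 9/20z).

Find x<0 with |R(x)|<1.
x=-1.7: |R|=0.0368
R=−1: 1+11/20x = −1+9/20x ⇒ -1/10x=2 ⇒ x=2/(-1/10)=-20.0000
Confirm numerically:
  x=-18.724: |R|=0.98646 <1
  x=-16.298: |R|=0.95558 <1
  x=-8.080: |R|=0.74288 <1
  x=-20.378: |R|=1.00372 >1
  x=-20.266: |R|=1.00263 >1
  x=-20.196: |R|=1.00194 >1
So |R|<1 on (-20.0000, 0).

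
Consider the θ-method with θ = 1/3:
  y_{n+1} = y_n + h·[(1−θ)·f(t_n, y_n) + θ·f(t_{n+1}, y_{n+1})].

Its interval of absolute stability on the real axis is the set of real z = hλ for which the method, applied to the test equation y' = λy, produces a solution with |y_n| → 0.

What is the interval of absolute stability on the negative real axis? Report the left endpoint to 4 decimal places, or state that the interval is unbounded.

(-6.0000, 0).

Set f=λy, z=hλ:
  y_{n+1} = y_n + z·[2/3·y_n + 1/3·y_{n+1}] ⇒ (1 − 1/3z)y_{n+1} = (1 + 2/3z)y_n
  R(z) = (1 + 2/3z)/(1 − 1/3z).

Find x<0 with |R(x)|<1.
x=-1.05: |R|=0.2222
R=−1: 1+2/3x = −1+1/3x ⇒ -1/3x=2 ⇒ x=2/(-1/3)=-6.0000
Confirm numerically:
  x=-4.328: |R|=0.77183 <1
  x=-3.338: |R|=0.57999 <1
  x=-2.920: |R|=0.47973 <1
  x=-2.720: |R|=0.42657 <1
  x=-6.280: |R|=1.03017 >1
  x=-6.214: |R|=1.02323 >1
  x=-6.172: |R|=1.01875 >1
Interval (-6.0000, 0).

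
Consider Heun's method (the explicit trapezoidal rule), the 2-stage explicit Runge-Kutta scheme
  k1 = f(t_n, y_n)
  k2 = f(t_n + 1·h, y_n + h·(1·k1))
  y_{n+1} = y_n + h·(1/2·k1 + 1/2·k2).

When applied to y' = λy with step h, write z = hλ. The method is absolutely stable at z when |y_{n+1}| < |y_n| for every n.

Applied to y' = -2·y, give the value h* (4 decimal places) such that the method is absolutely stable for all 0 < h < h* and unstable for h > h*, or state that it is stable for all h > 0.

Set f=λy, z=hλ:
  order 2, 2-stage ⇒ R(z)=1+z+z^2/2
  (e.g. R(-1.59)=0.67405, |R|=0.67405)

Find x<0 with |R(x)|<1.
x=-1.59: |R|=0.6741
|R(-2.05)|=1.0512 |R(-1.63)|=0.6985 |R(-0.94)|=0.5018
Bisect:
  x_lo=-2.4927 |R|=1.6141  x_hi=-0.3608 |R|=0.7043
  mid=-1.42675 |R|=0.59106 →hi
  mid=-1.95974 |R|=0.96055 →hi
  mid=-2.22624 |R|=1.25183 →lo
  mid=-2.09299 |R|=1.09731 →lo
  mid=-2.02637 |R|=1.02671 →lo
  mid=-1.99305 |R|=0.99308 →hi
  mid=-2.00971 |R|=1.00976 →lo
  mid=-2.00138 |R|=1.00138 →lo
  mid=-1.99722 |R|=0.99722 →hi
  ...
  [-2.00008,-1.99995] ⇒ x*=-2.0000
So |R|<1 on (-2.0000, 0).

(-2.0000,0); λ=-2 ⇒ h* = 1.0000.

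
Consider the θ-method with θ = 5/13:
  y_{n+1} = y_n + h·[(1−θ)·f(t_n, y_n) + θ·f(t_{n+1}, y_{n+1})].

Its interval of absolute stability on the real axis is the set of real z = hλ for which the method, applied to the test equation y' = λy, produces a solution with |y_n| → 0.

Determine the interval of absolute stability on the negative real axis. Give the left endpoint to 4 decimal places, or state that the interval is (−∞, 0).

Set f=λy, z=hλ:
  y_{n+1} = y_n + z·[8/13·y_n + 5/13·y_{n+1}] ⇒ (1 − 5/13z)y_{n+1} = (1 + 8/13z)y_n
  ⇒ R(z) = (1 + 8/13z)/(1 − 5/13z).

Need |R(x)|<1, x<0.
x=-1.39: |R|=0.0942
R=−1: 1+8/13x = −1+5/13x ⇒ -3/13x=2 ⇒ x=2/(-3/13)=-8.6667
Confirm numerically:
  x=-6.491: |R|=0.85641 <1
  x=-5.963: |R|=0.81056 <1
  x=-5.513: |R|=0.76677 <1
  x=-4.623: |R|=0.66410 <1
  x=-9.166: |R|=1.02546 >1
  x=-8.965: |R|=1.01548 >1
Stable set (-8.6667, 0).

z∈(-8.6667,0).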